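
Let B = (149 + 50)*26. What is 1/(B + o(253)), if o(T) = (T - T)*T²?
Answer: 1/5174 ≈ 0.00019327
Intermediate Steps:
B = 5174 (B = 199*26 = 5174)
o(T) = 0 (o(T) = 0*T² = 0)
1/(B + o(253)) = 1/(5174 + 0) = 1/5174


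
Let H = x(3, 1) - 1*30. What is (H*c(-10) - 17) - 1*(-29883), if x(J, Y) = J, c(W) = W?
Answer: 30136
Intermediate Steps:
H = -27 (H = 3 - 1*30 = 3 - 30 = -27)
(H*c(-10) - 17) - 1*(-29883) = (-27*(-10) - 17) - 1*(-29883) = (270 - 17) + 29883 = 253 + 29883 = 30136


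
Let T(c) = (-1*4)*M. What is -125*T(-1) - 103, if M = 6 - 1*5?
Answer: 397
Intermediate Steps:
M = 1 (M = 6 - 5 = 1)
T(c) = -4 (T(c) = -1*4*1 = -4*1 = -4)
-125*T(-1) - 103 = -125*(-4) - 103 = 500 - 103 = 397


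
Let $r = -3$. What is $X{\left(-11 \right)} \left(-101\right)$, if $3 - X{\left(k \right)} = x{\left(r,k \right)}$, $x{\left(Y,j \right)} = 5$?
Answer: $202$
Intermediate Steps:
$X{\left(k \right)} = -2$ ($X{\left(k \right)} = 3 - 5 = -2$)
$X{\left(-11 \right)} \left(-101\right) = \left(-2\right) \left(-101\right) = 202$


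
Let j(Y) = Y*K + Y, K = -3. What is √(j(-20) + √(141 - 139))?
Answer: √(40 + √2) ≈ 6.4354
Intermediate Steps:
j(Y) = -2*Y (j(Y) = Y*(-3) + Y = -3*Y + Y = -2*Y)
√(j(-20) + √(141 - 139)) = √(-2*(-20) + √(141 - 139)) = √(40 + √2)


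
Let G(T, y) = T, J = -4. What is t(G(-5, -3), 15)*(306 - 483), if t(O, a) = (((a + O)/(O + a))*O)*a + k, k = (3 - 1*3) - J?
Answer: 12567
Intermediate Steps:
k = 4 (k = (3 - 1*3) - 1*(-4) = (3 - 3) + 4 = 0 + 4 = 4)
t(O, a) = 4 + O*a (t(O, a) = (((a + O)/(O + a))*O)*a + 4 = (((O + a)/(O + a))*O)*a + 4 = (1*O)*a + 4 = O*a + 4 = 4 + O*a)
t(G(-5, -3), 15)*(306 - 483) = (4 - 5*15)*(306 - 483) = (4 - 75)*(-177) = -71*(-177) = 12567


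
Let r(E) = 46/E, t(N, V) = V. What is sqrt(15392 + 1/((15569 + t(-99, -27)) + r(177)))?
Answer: sqrt(29121244537350065)/1375490 ≈ 124.06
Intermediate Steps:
sqrt(15392 + 1/((15569 + t(-99, -27)) + r(177))) = sqrt(15392 + 1/((15569 - 27) + 46/177)) = sqrt(15392 + 1/(15542 + 46*(1/177))) = sqrt(15392 + 1/(15542 + 46/177)) = sqrt(15392 + 1/(2750980/177)) = sqrt(15392 + 177/2750980) = sqrt(42343084337/2750980) = sqrt(29121244537350065)/1375490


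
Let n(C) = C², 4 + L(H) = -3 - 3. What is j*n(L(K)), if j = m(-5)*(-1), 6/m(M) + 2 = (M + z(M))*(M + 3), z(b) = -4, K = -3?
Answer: -75/2 ≈ -37.500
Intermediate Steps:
L(H) = -10 (L(H) = -4 + (-3 - 3) = -4 - 6 = -10)
m(M) = 6/(-2 + (-4 + M)*(3 + M)) (m(M) = 6/(-2 + (M - 4)*(M + 3)) = 6/(-2 + (-4 + M)*(3 + M)))
j = -3/8 (j = (6/(-14 + (-5)² - 1*(-5)))*(-1) = (6/(-14 + 25 + 5))*(-1) = (6/16)*(-1) = (6*(1/16))*(-1) = (3/8)*(-1) = -3/8 ≈ -0.37500)
j*n(L(K)) = -3/8*(-10)² = -3/8*100 = -75/2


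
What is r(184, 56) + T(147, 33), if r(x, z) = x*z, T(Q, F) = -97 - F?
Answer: 10174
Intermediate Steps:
r(184, 56) + T(147, 33) = 184*56 + (-97 - 1*33) = 10304 + (-97 - 33) = 10304 - 130 = 10174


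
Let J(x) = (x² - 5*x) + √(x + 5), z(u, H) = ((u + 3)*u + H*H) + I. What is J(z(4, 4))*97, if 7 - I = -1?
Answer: 237068 + 97*√57 ≈ 2.3780e+5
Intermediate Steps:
I = 8 (I = 7 - 1*(-1) = 7 + 1 = 8)
z(u, H) = 8 + H² + u*(3 + u) (z(u, H) = ((u + 3)*u + H*H) + 8 = ((3 + u)*u + H²) + 8 = (u*(3 + u) + H²) + 8 = (H² + u*(3 + u)) + 8 = 8 + H² + u*(3 + u))
J(x) = x² + √(5 + x) - 5*x (J(x) = (x² - 5*x) + √(5 + x) = x² + √(5 + x) - 5*x)
J(z(4, 4))*97 = ((8 + 4² + 4² + 3*4)² + √(5 + (8 + 4² + 4² + 3*4)) - 5*(8 + 4² + 4² + 3*4))*97 = ((8 + 16 + 16 + 12)² + √(5 + (8 + 16 + 16 + 12)) - 5*(8 + 16 + 16 + 12))*97 = (52² + √(5 + 52) - 5*52)*97 = (2704 + √57 - 260)*97 = (2444 + √57)*97 = 237068 + 97*√57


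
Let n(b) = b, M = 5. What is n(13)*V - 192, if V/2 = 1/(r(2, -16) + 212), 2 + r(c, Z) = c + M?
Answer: -41638/217 ≈ -191.88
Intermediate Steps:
r(c, Z) = 3 + c (r(c, Z) = -2 + (c + 5) = -2 + (5 + c) = 3 + c)
V = 2/217 (V = 2/((3 + 2) + 212) = 2/(5 + 212) = 2/217 ≈ 0.0092166)
n(13)*V - 192 = 13*(2/217) - 192 = 26/217 - 192 = -41638/217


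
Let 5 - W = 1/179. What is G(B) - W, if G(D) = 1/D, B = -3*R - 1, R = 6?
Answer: -17165/3401 ≈ -5.0470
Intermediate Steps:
B = -19 (B = -3*6 - 1 = -18 - 1 = -19)
W = 894/179 (W = 5 - 1/179 = 894/179 ≈ 4.9944)
G(B) - W = 1/(-19) - 1*894/179 = -1/19 - 894/179 = -17165/3401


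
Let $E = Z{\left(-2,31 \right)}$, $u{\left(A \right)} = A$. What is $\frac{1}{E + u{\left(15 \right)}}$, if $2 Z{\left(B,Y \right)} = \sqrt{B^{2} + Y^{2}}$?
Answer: $- \frac{12}{13} + \frac{2 \sqrt{965}}{65} \approx 0.032752$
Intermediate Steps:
$Z{\left(B,Y \right)} = \frac{\sqrt{B^{2} + Y^{2}}}{2}$
$E = \frac{\sqrt{965}}{2}$ ($E = \frac{\sqrt{\left(-2\right)^{2} + 31^{2}}}{2} = \frac{\sqrt{4 + 961}}{2} = \frac{\sqrt{965}}{2} \approx 15.532$)
$\frac{1}{E + u{\left(15 \right)}} = \frac{1}{\frac{\sqrt{965}}{2} + 15} = \frac{1}{15 + \frac{\sqrt{965}}{2}}$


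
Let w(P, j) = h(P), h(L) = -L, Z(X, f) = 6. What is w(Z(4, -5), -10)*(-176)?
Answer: 1056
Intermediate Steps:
w(P, j) = -P
w(Z(4, -5), -10)*(-176) = -1*6*(-176) = -6*(-176) = 1056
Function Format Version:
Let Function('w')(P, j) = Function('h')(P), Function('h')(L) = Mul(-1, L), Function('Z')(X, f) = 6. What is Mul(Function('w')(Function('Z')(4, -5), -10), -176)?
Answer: 1056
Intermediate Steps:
Function('w')(P, j) = Mul(-1, P)
Mul(Function('w')(Function('Z')(4, -5), -10), -176) = Mul(Mul(-1, 6), -176) = Mul(-6, -176) = 1056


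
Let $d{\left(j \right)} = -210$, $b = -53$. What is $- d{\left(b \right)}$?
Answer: $210$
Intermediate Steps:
$- d{\left(b \right)} = \left(-1\right) \left(-210\right) = 210$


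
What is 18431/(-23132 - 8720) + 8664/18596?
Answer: -16694287/148079948 ≈ -0.11274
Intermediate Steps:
18431/(-23132 - 8720) + 8664/18596 = 18431/(-31852) + 8664*(1/18596) = 18431*(-1/31852) + 2166/4649 = -18431/31852 + 2166/4649 = -16694287/148079948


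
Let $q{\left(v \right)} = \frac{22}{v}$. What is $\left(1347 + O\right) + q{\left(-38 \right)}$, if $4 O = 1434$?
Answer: $\frac{64787}{38} \approx 1704.9$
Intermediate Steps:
$O = \frac{717}{2}$ ($O = \frac{1}{4} \cdot 1434 = \frac{717}{2} \approx 358.5$)
$\left(1347 + O\right) + q{\left(-38 \right)} = \left(1347 + \frac{717}{2}\right) + \frac{22}{-38} = \frac{3411}{2} + 22 \left(- \frac{1}{38}\right) = \frac{3411}{2} - \frac{11}{19} = \frac{64787}{38}$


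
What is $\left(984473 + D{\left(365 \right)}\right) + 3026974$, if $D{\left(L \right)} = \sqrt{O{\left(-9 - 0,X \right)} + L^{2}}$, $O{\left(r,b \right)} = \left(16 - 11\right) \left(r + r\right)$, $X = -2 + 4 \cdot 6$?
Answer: $4011447 + \sqrt{133135} \approx 4.0118 \cdot 10^{6}$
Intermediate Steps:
$X = 22$ ($X = -2 + 24 = 22$)
$O{\left(r,b \right)} = 10 r$ ($O{\left(r,b \right)} = 5 \cdot 2 r = 10 r$)
$D{\left(L \right)} = \sqrt{-90 + L^{2}}$ ($D{\left(L \right)} = \sqrt{10 \left(-9 - 0\right) + L^{2}} = \sqrt{10 \left(-9 + 0\right) + L^{2}} = \sqrt{10 \left(-9\right) + L^{2}} = \sqrt{-90 + L^{2}}$)
$\left(984473 + D{\left(365 \right)}\right) + 3026974 = \left(984473 + \sqrt{-90 + 365^{2}}\right) + 3026974 = \left(984473 + \sqrt{-90 + 133225}\right) + 3026974 = \left(984473 + \sqrt{133135}\right) + 3026974 = 4011447 + \sqrt{133135}$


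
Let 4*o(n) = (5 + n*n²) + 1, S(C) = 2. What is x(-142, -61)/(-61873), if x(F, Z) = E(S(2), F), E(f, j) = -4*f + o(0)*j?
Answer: 221/61873 ≈ 0.0035718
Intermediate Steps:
o(n) = 3/2 + n³/4 (o(n) = ((5 + n*n²) + 1)/4 = ((5 + n³) + 1)/4 = (6 + n³)/4 = 3/2 + n³/4)
E(f, j) = -4*f + 3*j/2 (E(f, j) = -4*f + (3/2 + (¼)*0³)*j = -4*f + (3/2 + (¼)*0)*j = -4*f + (3/2 + 0)*j = -4*f + 3*j/2)
x(F, Z) = -8 + 3*F/2 (x(F, Z) = -4*2 + 3*F/2 = -8 + 3*F/2)
x(-142, -61)/(-61873) = (-8 + (3/2)*(-142))/(-61873) = (-8 - 213)*(-1/61873) = -221*(-1/61873) = 221/61873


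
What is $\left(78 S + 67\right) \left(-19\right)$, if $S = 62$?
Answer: $-93157$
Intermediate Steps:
$\left(78 S + 67\right) \left(-19\right) = \left(78 \cdot 62 + 67\right) \left(-19\right) = \left(4836 + 67\right) \left(-19\right) = 4903 \left(-19\right) = -93157$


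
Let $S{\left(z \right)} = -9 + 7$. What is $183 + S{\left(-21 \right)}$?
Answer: $181$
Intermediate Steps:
$S{\left(z \right)} = -2$
$183 + S{\left(-21 \right)} = 183 - 2 = 181$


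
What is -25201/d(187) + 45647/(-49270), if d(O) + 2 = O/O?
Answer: 1241607623/49270 ≈ 25200.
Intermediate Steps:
d(O) = -1 (d(O) = -2 + O/O = -2 + 1 = -1)
-25201/d(187) + 45647/(-49270) = -25201/(-1) + 45647/(-49270) = -25201*(-1) + 45647*(-1/49270) = 25201 - 45647/49270 = 1241607623/49270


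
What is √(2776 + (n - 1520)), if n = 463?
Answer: 3*√191 ≈ 41.461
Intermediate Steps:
√(2776 + (n - 1520)) = √(2776 + (463 - 1520)) = √(2776 - 1057) = √1719 = 3*√191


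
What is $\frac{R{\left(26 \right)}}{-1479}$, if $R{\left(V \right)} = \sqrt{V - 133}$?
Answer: $- \frac{i \sqrt{107}}{1479} \approx - 0.006994 i$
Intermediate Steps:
$R{\left(V \right)} = \sqrt{-133 + V}$
$\frac{R{\left(26 \right)}}{-1479} = \frac{\sqrt{-133 + 26}}{-1479} = \sqrt{-107} \left(- \frac{1}{1479}\right) = i \sqrt{107} \left(- \frac{1}{1479}\right) = - \frac{i \sqrt{107}}{1479}$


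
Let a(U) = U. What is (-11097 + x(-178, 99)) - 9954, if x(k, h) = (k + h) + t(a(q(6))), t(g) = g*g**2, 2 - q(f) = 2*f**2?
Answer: -364130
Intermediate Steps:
q(f) = 2 - 2*f**2
t(g) = g**3
x(k, h) = -343000 + h + k (x(k, h) = (k + h) + (2 - 2*6**2)**3 = (h + k) + (2 - 2*36)**3 = (h + k) + (2 - 72)**3 = (h + k) + (-70)**3 = (h + k) - 343000 = -343000 + h + k)
(-11097 + x(-178, 99)) - 9954 = (-11097 + (-343000 + 99 - 178)) - 9954 = (-11097 - 343079) - 9954 = -354176 - 9954 = -364130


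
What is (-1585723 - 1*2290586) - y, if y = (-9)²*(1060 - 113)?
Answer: -3953016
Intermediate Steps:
y = 76707 (y = 81*947 = 76707)
(-1585723 - 1*2290586) - y = (-1585723 - 1*2290586) - 1*76707 = (-1585723 - 2290586) - 76707 = -3876309 - 76707 = -3953016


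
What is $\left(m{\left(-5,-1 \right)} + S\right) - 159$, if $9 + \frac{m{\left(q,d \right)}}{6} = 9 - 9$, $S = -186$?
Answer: $-399$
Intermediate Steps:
$m{\left(q,d \right)} = -54$ ($m{\left(q,d \right)} = -54 + 6 \left(9 - 9\right) = -54 + 6 \cdot 0 = -54 + 0 = -54$)
$\left(m{\left(-5,-1 \right)} + S\right) - 159 = \left(-54 - 186\right) - 159 = -240 - 159 = -399$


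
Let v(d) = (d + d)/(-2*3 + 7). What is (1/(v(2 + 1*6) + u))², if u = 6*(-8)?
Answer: 1/1024 ≈ 0.00097656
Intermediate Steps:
v(d) = 2*d (v(d) = (2*d)/(-6 + 7) = (2*d)/1 = (2*d)*1 = 2*d)
u = -48
(1/(v(2 + 1*6) + u))² = (1/(2*(2 + 1*6) - 48))² = (1/(2*(2 + 6) - 48))² = (1/(2*8 - 48))² = (1/(16 - 48))² = (1/(-32))² = (-1/32)² = 1/1024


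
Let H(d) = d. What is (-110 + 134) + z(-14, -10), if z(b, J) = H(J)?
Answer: 14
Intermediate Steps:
z(b, J) = J
(-110 + 134) + z(-14, -10) = (-110 + 134) - 10 = 24 - 10 = 14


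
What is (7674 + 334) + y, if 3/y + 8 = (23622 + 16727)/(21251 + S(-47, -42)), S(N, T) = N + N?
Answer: 344074595/42969 ≈ 8007.5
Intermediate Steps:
S(N, T) = 2*N
y = -21157/42969 (y = 3/(-8 + (23622 + 16727)/(21251 + 2*(-47))) = 3/(-8 + 40349/(21251 - 94)) = 3/(-8 + 40349/21157) = 3/(-128907/21157) = 3*(-21157/128907) = -21157/42969 ≈ -0.49238)
(7674 + 334) + y = (7674 + 334) - 21157/42969 = 8008 - 21157/42969 = 344074595/42969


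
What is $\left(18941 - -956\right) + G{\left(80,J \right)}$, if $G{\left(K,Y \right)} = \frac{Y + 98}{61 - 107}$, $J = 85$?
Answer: $\frac{915079}{46} \approx 19893.0$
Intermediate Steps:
$G{\left(K,Y \right)} = - \frac{49}{23} - \frac{Y}{46}$ ($G{\left(K,Y \right)} = \frac{98 + Y}{-46} = \left(98 + Y\right) \left(- \frac{1}{46}\right) = - \frac{49}{23} - \frac{Y}{46}$)
$\left(18941 - -956\right) + G{\left(80,J \right)} = \left(18941 - -956\right) - \frac{183}{46} = \left(18941 + 956\right) - \frac{183}{46} = 19897 - \frac{183}{46} = \frac{915079}{46}$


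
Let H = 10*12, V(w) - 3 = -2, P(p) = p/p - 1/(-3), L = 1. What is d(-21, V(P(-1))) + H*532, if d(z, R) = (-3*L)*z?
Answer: 63903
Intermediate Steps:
P(p) = 4/3 (P(p) = 1 - 1*(-⅓) = 1 + ⅓ = 4/3)
V(w) = 1 (V(w) = 3 - 2 = 1)
H = 120
d(z, R) = -3*z (d(z, R) = (-3*1)*z = -3*z)
d(-21, V(P(-1))) + H*532 = -3*(-21) + 120*532 = 63 + 63840 = 63903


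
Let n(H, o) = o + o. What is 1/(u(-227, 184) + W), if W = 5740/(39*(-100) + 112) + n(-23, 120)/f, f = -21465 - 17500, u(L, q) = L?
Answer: -7379971/1686481828 ≈ -0.0043760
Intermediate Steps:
n(H, o) = 2*o
f = -38965
W = -11228411/7379971 (W = 5740/(39*(-100) + 112) + (2*120)/(-38965) = 5740/(-3900 + 112) + 240*(-1/38965) = 5740/(-3788) - 48/7793 = 5740*(-1/3788) - 48/7793 = -1435/947 - 48/7793 = -11228411/7379971 ≈ -1.5215)
1/(u(-227, 184) + W) = 1/(-227 - 11228411/7379971) = 1/(-1686481828/7379971) = -7379971/1686481828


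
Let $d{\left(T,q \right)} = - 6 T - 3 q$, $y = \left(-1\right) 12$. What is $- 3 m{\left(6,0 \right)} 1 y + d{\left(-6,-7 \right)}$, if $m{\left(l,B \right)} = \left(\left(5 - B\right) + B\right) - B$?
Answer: $237$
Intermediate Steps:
$y = -12$
$m{\left(l,B \right)} = 5 - B$
$- 3 m{\left(6,0 \right)} 1 y + d{\left(-6,-7 \right)} = - 3 \left(5 - 0\right) 1 \left(-12\right) - -57 = - 3 \left(5 + 0\right) 1 \left(-12\right) + \left(36 + 21\right) = \left(-3\right) 5 \cdot 1 \left(-12\right) + 57 = \left(-15\right) 1 \left(-12\right) + 57 = \left(-15\right) \left(-12\right) + 57 = 180 + 57 = 237$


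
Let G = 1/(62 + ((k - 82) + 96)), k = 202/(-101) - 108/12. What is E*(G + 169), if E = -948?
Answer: -10414728/65 ≈ -1.6023e+5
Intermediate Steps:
k = -11 (k = 202*(-1/101) - 108*1/12 = -2 - 9 = -11)
G = 1/65 (G = 1/(62 + ((-11 - 82) + 96)) = 1/(62 + (-93 + 96)) = 1/(62 + 3) = 1/65 ≈ 0.015385)
E*(G + 169) = -948*(1/65 + 169) = -948*10986/65 = -10414728/65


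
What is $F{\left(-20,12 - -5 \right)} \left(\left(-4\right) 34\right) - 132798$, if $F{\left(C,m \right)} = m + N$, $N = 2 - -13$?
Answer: $-137150$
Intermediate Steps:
$N = 15$ ($N = 2 + 13 = 15$)
$F{\left(C,m \right)} = 15 + m$ ($F{\left(C,m \right)} = m + 15 = 15 + m$)
$F{\left(-20,12 - -5 \right)} \left(\left(-4\right) 34\right) - 132798 = \left(15 + \left(12 - -5\right)\right) \left(\left(-4\right) 34\right) - 132798 = \left(15 + \left(12 + 5\right)\right) \left(-136\right) - 132798 = \left(15 + 17\right) \left(-136\right) - 132798 = 32 \left(-136\right) - 132798 = -4352 - 132798 = -137150$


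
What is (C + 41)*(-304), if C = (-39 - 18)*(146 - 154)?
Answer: -151088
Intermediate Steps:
C = 456 (C = -57*(-8) = 456)
(C + 41)*(-304) = (456 + 41)*(-304) = 497*(-304) = -151088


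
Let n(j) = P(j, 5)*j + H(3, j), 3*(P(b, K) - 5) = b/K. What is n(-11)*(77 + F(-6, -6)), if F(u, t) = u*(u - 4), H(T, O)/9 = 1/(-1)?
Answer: -114943/15 ≈ -7662.9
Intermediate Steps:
H(T, O) = -9 (H(T, O) = 9/(-1) = 9*(-1) = -9)
P(b, K) = 5 + b/(3*K) (P(b, K) = 5 + (b/K)/3 = 5 + b/(3*K))
F(u, t) = u*(-4 + u)
n(j) = -9 + j*(5 + j/15) (n(j) = (5 + (⅓)*j/5)*j - 9 = (5 + (⅓)*j*(⅕))*j - 9 = (5 + j/15)*j - 9 = j*(5 + j/15) - 9 = -9 + j*(5 + j/15))
n(-11)*(77 + F(-6, -6)) = (-9 + (1/15)*(-11)*(75 - 11))*(77 - 6*(-4 - 6)) = (-9 + (1/15)*(-11)*64)*(77 - 6*(-10)) = (-9 - 704/15)*(77 + 60) = -839/15*137 = -114943/15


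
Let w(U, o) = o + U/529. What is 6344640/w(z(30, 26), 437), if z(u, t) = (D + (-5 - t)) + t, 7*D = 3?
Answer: 7831400640/539393 ≈ 14519.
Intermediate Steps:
D = 3/7 (D = (⅐)*3 = 3/7 ≈ 0.42857)
z(u, t) = -32/7 (z(u, t) = (3/7 + (-5 - t)) + t = (-32/7 - t) + t = -32/7)
w(U, o) = o + U/529 (w(U, o) = o + U*(1/529) = o + U/529)
6344640/w(z(30, 26), 437) = 6344640/(437 + (1/529)*(-32/7)) = 6344640/(437 - 32/3703) = 6344640/(1618179/3703) = 6344640*(3703/1618179) = 7831400640/539393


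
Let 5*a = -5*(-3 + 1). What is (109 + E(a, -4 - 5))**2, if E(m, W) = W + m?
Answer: 10404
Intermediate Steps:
a = 2 (a = (-5*(-3 + 1))/5 = (-5*(-2))/5 = (1/5)*10 = 2)
(109 + E(a, -4 - 5))**2 = (109 + ((-4 - 5) + 2))**2 = (109 + (-9 + 2))**2 = (109 - 7)**2 = 102**2 = 10404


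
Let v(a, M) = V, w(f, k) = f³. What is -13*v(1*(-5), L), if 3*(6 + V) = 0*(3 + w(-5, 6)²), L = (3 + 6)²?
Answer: 78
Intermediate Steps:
L = 81 (L = 9² = 81)
V = -6 (V = -6 + (0*(3 + ((-5)³)²))/3 = -6 + (0*(3 + (-125)²))/3 = -6 + (0*(3 + 15625))/3 = -6 + (0*15628)/3 = -6 + (⅓)*0 = -6 + 0 = -6)
v(a, M) = -6
-13*v(1*(-5), L) = -13*(-6) = 78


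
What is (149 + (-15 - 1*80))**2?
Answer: 2916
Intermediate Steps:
(149 + (-15 - 1*80))**2 = (149 + (-15 - 80))**2 = (149 - 95)**2 = 54**2 = 2916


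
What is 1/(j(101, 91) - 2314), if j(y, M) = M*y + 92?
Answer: 1/6969 ≈ 0.00014349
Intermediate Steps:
j(y, M) = 92 + M*y
1/(j(101, 91) - 2314) = 1/((92 + 91*101) - 2314) = 1/((92 + 9191) - 2314) = 1/(9283 - 2314) = 1/6969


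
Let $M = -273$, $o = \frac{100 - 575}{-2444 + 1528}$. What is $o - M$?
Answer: $\frac{250543}{916} \approx 273.52$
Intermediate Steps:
$o = \frac{475}{916}$ ($o = - \frac{475}{-916} = \left(-475\right) \left(- \frac{1}{916}\right) = \frac{475}{916} \approx 0.51856$)
$o - M = \frac{475}{916} - -273 = \frac{475}{916} + 273 = \frac{250543}{916}$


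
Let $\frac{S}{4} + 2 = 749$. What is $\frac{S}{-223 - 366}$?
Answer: $- \frac{2988}{589} \approx -5.073$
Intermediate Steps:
$S = 2988$ ($S = -8 + 4 \cdot 749 = -8 + 2996 = 2988$)
$\frac{S}{-223 - 366} = \frac{2988}{-223 - 366} = \frac{2988}{-589} = 2988 \left(- \frac{1}{589}\right) = - \frac{2988}{589}$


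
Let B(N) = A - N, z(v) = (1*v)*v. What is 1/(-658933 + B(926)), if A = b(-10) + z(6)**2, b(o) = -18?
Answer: -1/658581 ≈ -1.5184e-6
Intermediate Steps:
z(v) = v**2 (z(v) = v*v = v**2)
A = 1278 (A = -18 + (6**2)**2 = -18 + 36**2 = -18 + 1296 = 1278)
B(N) = 1278 - N
1/(-658933 + B(926)) = 1/(-658933 + (1278 - 1*926)) = 1/(-658933 + (1278 - 926)) = 1/(-658933 + 352) = 1/(-658581) = -1/658581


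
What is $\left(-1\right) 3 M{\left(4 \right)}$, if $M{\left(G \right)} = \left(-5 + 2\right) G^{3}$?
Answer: $576$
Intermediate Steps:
$M{\left(G \right)} = - 3 G^{3}$
$\left(-1\right) 3 M{\left(4 \right)} = \left(-1\right) 3 \left(- 3 \cdot 4^{3}\right) = - 3 \left(\left(-3\right) 64\right) = \left(-3\right) \left(-192\right) = 576$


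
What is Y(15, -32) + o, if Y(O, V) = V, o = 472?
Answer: 440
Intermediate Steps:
Y(15, -32) + o = -32 + 472 = 440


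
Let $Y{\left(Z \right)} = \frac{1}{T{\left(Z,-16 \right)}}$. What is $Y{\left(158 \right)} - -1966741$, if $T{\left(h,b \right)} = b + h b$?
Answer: $\frac{5003389103}{2544} \approx 1.9667 \cdot 10^{6}$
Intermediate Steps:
$T{\left(h,b \right)} = b + b h$
$Y{\left(Z \right)} = \frac{1}{-16 - 16 Z}$ ($Y{\left(Z \right)} = \frac{1}{\left(-16\right) \left(1 + Z\right)} = \frac{1}{-16 - 16 Z}$)
$Y{\left(158 \right)} - -1966741 = \frac{1}{16 \left(-1 - 158\right)} - -1966741 = \frac{1}{16 \left(-1 - 158\right)} + 1966741 = \frac{1}{16 \left(-159\right)} + 1966741 = \frac{1}{16} \left(- \frac{1}{159}\right) + 1966741 = - \frac{1}{2544} + 1966741 = \frac{5003389103}{2544}$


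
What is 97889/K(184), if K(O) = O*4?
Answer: 97889/736 ≈ 133.00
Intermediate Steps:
K(O) = 4*O
97889/K(184) = 97889/((4*184)) = 97889/736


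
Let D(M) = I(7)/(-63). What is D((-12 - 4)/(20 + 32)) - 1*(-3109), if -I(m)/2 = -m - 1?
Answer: 195851/63 ≈ 3108.7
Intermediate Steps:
I(m) = 2 + 2*m (I(m) = -2*(-m - 1) = -2*(-1 - m) = 2 + 2*m)
D(M) = -16/63 (D(M) = (2 + 2*7)/(-63) = (2 + 14)*(-1/63) = 16*(-1/63) = -16/63)
D((-12 - 4)/(20 + 32)) - 1*(-3109) = -16/63 - 1*(-3109) = -16/63 + 3109 = 195851/63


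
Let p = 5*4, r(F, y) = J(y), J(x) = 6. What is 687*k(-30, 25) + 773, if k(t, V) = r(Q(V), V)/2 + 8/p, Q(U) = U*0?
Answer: 15544/5 ≈ 3108.8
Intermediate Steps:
Q(U) = 0
r(F, y) = 6
p = 20
k(t, V) = 17/5 (k(t, V) = 6/2 + 8/20 = 6*(½) + 8*(1/20) = 3 + ⅖ = 17/5)
687*k(-30, 25) + 773 = 687*(17/5) + 773 = 11679/5 + 773 = 15544/5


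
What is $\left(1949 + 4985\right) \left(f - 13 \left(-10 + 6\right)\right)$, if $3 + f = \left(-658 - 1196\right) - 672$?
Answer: $-17175518$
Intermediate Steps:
$f = -2529$ ($f = -3 - 2526 = -2529$)
$\left(1949 + 4985\right) \left(f - 13 \left(-10 + 6\right)\right) = \left(1949 + 4985\right) \left(-2529 - 13 \left(-10 + 6\right)\right) = 6934 \left(-2529 - -52\right) = 6934 \left(-2529 + 52\right) = 6934 \left(-2477\right) = -17175518$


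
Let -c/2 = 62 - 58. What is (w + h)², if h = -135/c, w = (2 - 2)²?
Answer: 18225/64 ≈ 284.77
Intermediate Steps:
c = -8 (c = -2*(62 - 58) = -2*4 = -8)
w = 0 (w = 0² = 0)
h = 135/8 (h = -135/(-8) = -135*(-⅛) = 135/8 ≈ 16.875)
(w + h)² = (0 + 135/8)² = (135/8)² = 18225/64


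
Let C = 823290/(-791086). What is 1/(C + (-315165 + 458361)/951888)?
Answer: -31376052932/27933313361 ≈ -1.1232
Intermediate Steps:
C = -411645/395543 (C = 823290*(-1/791086) = -411645/395543 ≈ -1.0407)
1/(C + (-315165 + 458361)/951888) = 1/(-411645/395543 + (-315165 + 458361)/951888) = 1/(-411645/395543 + 143196*(1/951888)) = 1/(-411645/395543 + 11933/79324) = 1/(-27933313361/31376052932) = -31376052932/27933313361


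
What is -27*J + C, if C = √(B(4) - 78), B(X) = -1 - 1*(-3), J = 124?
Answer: -3348 + 2*I*√19 ≈ -3348.0 + 8.7178*I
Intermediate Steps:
B(X) = 2 (B(X) = -1 + 3 = 2)
C = 2*I*√19 (C = √(2 - 78) = √(-76) = 2*I*√19 ≈ 8.7178*I)
-27*J + C = -27*124 + 2*I*√19 = -3348 + 2*I*√19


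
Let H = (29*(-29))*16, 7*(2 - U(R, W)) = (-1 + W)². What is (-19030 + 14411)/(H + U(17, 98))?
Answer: 32333/103587 ≈ 0.31213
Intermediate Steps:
U(R, W) = 2 - (-1 + W)²/7
H = -13456 (H = -841*16 = -13456)
(-19030 + 14411)/(H + U(17, 98)) = (-19030 + 14411)/(-13456 + (2 - (-1 + 98)²/7)) = -4619/(-13456 + (2 - ⅐*97²)) = -4619/(-13456 + (2 - ⅐*9409)) = -4619/(-13456 + (2 - 9409/7)) = -4619/(-13456 - 9395/7) = -4619/(-103587/7) = -4619*(-7/103587) = 32333/103587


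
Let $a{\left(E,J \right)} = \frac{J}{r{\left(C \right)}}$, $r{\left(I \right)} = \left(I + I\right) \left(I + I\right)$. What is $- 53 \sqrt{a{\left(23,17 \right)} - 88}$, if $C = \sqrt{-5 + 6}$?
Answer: $- \frac{53 i \sqrt{335}}{2} \approx - 485.03 i$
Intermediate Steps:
$C = 1$ ($C = \sqrt{1} = 1$)
$r{\left(I \right)} = 4 I^{2}$ ($r{\left(I \right)} = 2 I 2 I = 4 I^{2}$)
$a{\left(E,J \right)} = \frac{J}{4}$ ($a{\left(E,J \right)} = \frac{J}{4 \cdot 1^{2}} = \frac{J}{4 \cdot 1} = \frac{J}{4}$)
$- 53 \sqrt{a{\left(23,17 \right)} - 88} = - 53 \sqrt{\frac{1}{4} \cdot 17 - 88} = - 53 \sqrt{\frac{17}{4} - 88} = - 53 \sqrt{- \frac{335}{4}} = - 53 \frac{i \sqrt{335}}{2} = - \frac{53 i \sqrt{335}}{2}$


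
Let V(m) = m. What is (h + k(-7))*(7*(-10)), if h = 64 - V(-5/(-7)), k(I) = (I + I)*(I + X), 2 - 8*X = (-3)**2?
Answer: -24295/2 ≈ -12148.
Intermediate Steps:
X = -7/8 (X = 1/4 - 1/8*(-3)**2 = 1/4 - 1/8*9 = 1/4 - 9/8 = -7/8 ≈ -0.87500)
k(I) = 2*I*(-7/8 + I) (k(I) = (I + I)*(I - 7/8) = (2*I)*(-7/8 + I) = 2*I*(-7/8 + I))
h = 443/7 (h = 64 - (-5)/(-7) = 64 - (-5)*(-1)/7 = 64 - 1*5/7 = 64 - 5/7 = 443/7 ≈ 63.286)
(h + k(-7))*(7*(-10)) = (443/7 + (1/4)*(-7)*(-7 + 8*(-7)))*(7*(-10)) = (443/7 + (1/4)*(-7)*(-7 - 56))*(-70) = (443/7 + (1/4)*(-7)*(-63))*(-70) = (443/7 + 441/4)*(-70) = (4859/28)*(-70) = -24295/2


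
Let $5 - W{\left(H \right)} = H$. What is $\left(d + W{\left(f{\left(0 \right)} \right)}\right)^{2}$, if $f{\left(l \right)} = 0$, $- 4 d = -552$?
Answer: $20449$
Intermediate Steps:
$d = 138$ ($d = \left(- \frac{1}{4}\right) \left(-552\right) = 138$)
$W{\left(H \right)} = 5 - H$
$\left(d + W{\left(f{\left(0 \right)} \right)}\right)^{2} = \left(138 + \left(5 - 0\right)\right)^{2} = \left(138 + \left(5 + 0\right)\right)^{2} = \left(138 + 5\right)^{2} = 143^{2} = 20449$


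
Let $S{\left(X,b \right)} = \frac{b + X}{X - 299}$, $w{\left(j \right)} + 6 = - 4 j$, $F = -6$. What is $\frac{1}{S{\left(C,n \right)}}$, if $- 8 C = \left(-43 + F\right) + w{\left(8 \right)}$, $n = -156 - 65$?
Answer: $\frac{2305}{1681} \approx 1.3712$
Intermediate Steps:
$w{\left(j \right)} = -6 - 4 j$
$n = -221$ ($n = -156 - 65 = -221$)
$C = \frac{87}{8}$ ($C = - \frac{\left(-43 - 6\right) - 38}{8} = - \frac{-49 - 38}{8} = \left(- \frac{1}{8}\right) \left(-87\right) = \frac{87}{8} \approx 10.875$)
$S{\left(X,b \right)} = \frac{X + b}{-299 + X}$
$\frac{1}{S{\left(C,n \right)}} = \frac{1}{\frac{1}{-299 + \frac{87}{8}} \left(\frac{87}{8} - 221\right)} = \frac{1}{\frac{1}{- \frac{2305}{8}} \left(- \frac{1681}{8}\right)} = \frac{1}{\left(- \frac{8}{2305}\right) \left(- \frac{1681}{8}\right)} = \frac{1}{\frac{1681}{2305}} = \frac{2305}{1681}$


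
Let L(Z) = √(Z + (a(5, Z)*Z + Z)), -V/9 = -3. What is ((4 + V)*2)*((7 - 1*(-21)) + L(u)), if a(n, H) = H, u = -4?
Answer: 1736 + 124*√2 ≈ 1911.4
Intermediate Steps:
V = 27 (V = -9*(-3) = 27)
L(Z) = √(Z² + 2*Z) (L(Z) = √(Z + (Z*Z + Z)) = √(Z + (Z² + Z)) = √(Z + (Z + Z²)) = √(Z² + 2*Z))
((4 + V)*2)*((7 - 1*(-21)) + L(u)) = ((4 + 27)*2)*((7 - 1*(-21)) + √(-4*(2 - 4))) = (31*2)*((7 + 21) + √(-4*(-2))) = 62*(28 + √8) = 62*(28 + 2*√2) = 1736 + 124*√2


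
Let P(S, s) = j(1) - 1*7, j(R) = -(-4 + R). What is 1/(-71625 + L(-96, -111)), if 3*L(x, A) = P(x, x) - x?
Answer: -3/214783 ≈ -1.3968e-5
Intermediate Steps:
j(R) = 4 - R
P(S, s) = -4 (P(S, s) = (4 - 1*1) - 1*7 = (4 - 1) - 7 = 3 - 7 = -4)
L(x, A) = -4/3 - x/3 (L(x, A) = (-4 - x)/3 = -4/3 - x/3)
1/(-71625 + L(-96, -111)) = 1/(-71625 + (-4/3 - ⅓*(-96))) = 1/(-71625 + (-4/3 + 32)) = 1/(-71625 + 92/3) = 1/(-214783/3) = -3/214783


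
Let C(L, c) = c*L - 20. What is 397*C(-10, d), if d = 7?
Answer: -35730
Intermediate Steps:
C(L, c) = -20 + L*c (C(L, c) = L*c - 20 = -20 + L*c)
397*C(-10, d) = 397*(-20 - 10*7) = 397*(-20 - 70) = 397*(-90) = -35730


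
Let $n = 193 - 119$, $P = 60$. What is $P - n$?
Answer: $-14$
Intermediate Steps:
$n = 74$ ($n = 193 - 119 = 74$)
$P - n = 60 - 74 = -14$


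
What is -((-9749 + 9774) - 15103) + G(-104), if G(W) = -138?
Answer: 14940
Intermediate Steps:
-((-9749 + 9774) - 15103) + G(-104) = -((-9749 + 9774) - 15103) - 138 = -(25 - 15103) - 138 = -1*(-15078) - 138 = 15078 - 138 = 14940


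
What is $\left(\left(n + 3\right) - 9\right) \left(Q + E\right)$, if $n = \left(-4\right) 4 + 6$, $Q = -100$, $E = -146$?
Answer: $3936$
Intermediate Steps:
$n = -10$ ($n = -16 + 6 = -10$)
$\left(\left(n + 3\right) - 9\right) \left(Q + E\right) = \left(\left(-10 + 3\right) - 9\right) \left(-100 - 146\right) = \left(-7 - 9\right) \left(-246\right) = \left(-16\right) \left(-246\right) = 3936$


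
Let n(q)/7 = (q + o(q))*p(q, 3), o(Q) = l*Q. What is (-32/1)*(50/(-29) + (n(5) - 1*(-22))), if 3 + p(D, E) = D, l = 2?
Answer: -213696/29 ≈ -7368.8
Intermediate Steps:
p(D, E) = -3 + D
o(Q) = 2*Q
n(q) = 21*q*(-3 + q) (n(q) = 7*((q + 2*q)*(-3 + q)) = 7*((3*q)*(-3 + q)) = 7*(3*q*(-3 + q)) = 21*q*(-3 + q))
(-32/1)*(50/(-29) + (n(5) - 1*(-22))) = (-32/1)*(50/(-29) + (21*5*(-3 + 5) - 1*(-22))) = (-32*1)*(50*(-1/29) + (21*5*2 + 22)) = -32*(-50/29 + (210 + 22)) = -32*(-50/29 + 232) = -32*6678/29 = -213696/29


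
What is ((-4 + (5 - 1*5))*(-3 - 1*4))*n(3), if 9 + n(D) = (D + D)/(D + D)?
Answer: -224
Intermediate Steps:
n(D) = -8 (n(D) = -9 + (D + D)/(D + D) = -9 + (2*D)/((2*D)) = -9 + (2*D)*(1/(2*D)) = -9 + 1 = -8)
((-4 + (5 - 1*5))*(-3 - 1*4))*n(3) = ((-4 + (5 - 1*5))*(-3 - 1*4))*(-8) = ((-4 + (5 - 5))*(-3 - 4))*(-8) = ((-4 + 0)*(-7))*(-8) = -4*(-7)*(-8) = 28*(-8) = -224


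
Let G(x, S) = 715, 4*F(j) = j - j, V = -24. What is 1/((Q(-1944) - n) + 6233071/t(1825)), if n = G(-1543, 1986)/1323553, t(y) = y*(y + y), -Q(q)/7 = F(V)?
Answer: 801501583750/749548820683 ≈ 1.0693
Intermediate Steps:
F(j) = 0 (F(j) = (j - j)/4 = (1/4)*0 = 0)
Q(q) = 0 (Q(q) = -7*0 = 0)
t(y) = 2*y**2 (t(y) = y*(2*y) = 2*y**2)
n = 65/120323 (n = 715/1323553 = 715*(1/1323553) = 65/120323 ≈ 0.00054021)
1/((Q(-1944) - n) + 6233071/t(1825)) = 1/((0 - 1*65/120323) + 6233071/((2*1825**2))) = 1/((0 - 65/120323) + 6233071/((2*3330625))) = 1/(-65/120323 + 6233071/6661250) = 1/(749548820683/801501583750) = 801501583750/749548820683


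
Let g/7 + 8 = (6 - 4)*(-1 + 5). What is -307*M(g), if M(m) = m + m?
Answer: 0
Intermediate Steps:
g = 0 (g = -56 + 7*((6 - 4)*(-1 + 5)) = -56 + 7*(2*4) = -56 + 7*8 = -56 + 56 = 0)
M(m) = 2*m
-307*M(g) = -614*0 = -307*0 = 0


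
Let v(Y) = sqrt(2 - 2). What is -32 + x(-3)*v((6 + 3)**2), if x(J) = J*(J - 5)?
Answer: -32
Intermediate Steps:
v(Y) = 0 (v(Y) = sqrt(0) = 0)
x(J) = J*(-5 + J)
-32 + x(-3)*v((6 + 3)**2) = -32 - 3*(-5 - 3)*0 = -32 - 3*(-8)*0 = -32 + 24*0 = -32 + 0 = -32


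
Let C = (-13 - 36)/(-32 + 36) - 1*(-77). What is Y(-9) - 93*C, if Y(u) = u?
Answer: -24123/4 ≈ -6030.8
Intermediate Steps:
C = 259/4 (C = -49/4 + 77 = 259/4 ≈ 64.750)
Y(-9) - 93*C = -9 - 93*259/4 = -9 - 24087/4 = -24123/4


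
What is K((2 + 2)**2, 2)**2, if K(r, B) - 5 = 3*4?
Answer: 289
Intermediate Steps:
K(r, B) = 17 (K(r, B) = 5 + 3*4 = 5 + 12 = 17)
K((2 + 2)**2, 2)**2 = 17**2 = 289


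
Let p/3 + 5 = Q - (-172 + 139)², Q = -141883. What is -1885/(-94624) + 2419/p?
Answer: 579639479/40587166944 ≈ 0.014281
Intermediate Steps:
p = -428931 (p = -15 + 3*(-141883 - (-172 + 139)²) = -15 + 3*(-141883 - 1*(-33)²) = -15 + 3*(-141883 - 1*1089) = -15 + 3*(-141883 - 1089) = -15 + 3*(-142972) = -15 - 428916 = -428931)
-1885/(-94624) + 2419/p = -1885/(-94624) + 2419/(-428931) = -1885*(-1/94624) + 2419*(-1/428931) = 1885/94624 - 2419/428931 = 579639479/40587166944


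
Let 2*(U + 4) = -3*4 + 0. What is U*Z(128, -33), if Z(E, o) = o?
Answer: 330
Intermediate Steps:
U = -10 (U = -4 + (-3*4 + 0)/2 = -4 + (-12 + 0)/2 = -4 + (½)*(-12) = -4 - 6 = -10)
U*Z(128, -33) = -10*(-33) = 330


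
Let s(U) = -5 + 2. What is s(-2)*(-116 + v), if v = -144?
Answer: 780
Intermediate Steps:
s(U) = -3
s(-2)*(-116 + v) = -3*(-116 - 144) = -3*(-260) = 780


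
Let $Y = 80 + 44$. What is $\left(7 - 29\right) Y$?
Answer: $-2728$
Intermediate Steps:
$Y = 124$
$\left(7 - 29\right) Y = \left(7 - 29\right) 124 = \left(-22\right) 124 = -2728$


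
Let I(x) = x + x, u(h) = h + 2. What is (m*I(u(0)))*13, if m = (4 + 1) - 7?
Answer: -104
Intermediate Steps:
m = -2 (m = 5 - 7 = -2)
u(h) = 2 + h
I(x) = 2*x
(m*I(u(0)))*13 = -4*(2 + 0)*13 = -4*2*13 = -2*4*13 = -8*13 = -104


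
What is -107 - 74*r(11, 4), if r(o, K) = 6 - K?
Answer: -255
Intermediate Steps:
-107 - 74*r(11, 4) = -107 - 74*(6 - 1*4) = -107 - 74*(6 - 4) = -107 - 74*2 = -107 - 148 = -255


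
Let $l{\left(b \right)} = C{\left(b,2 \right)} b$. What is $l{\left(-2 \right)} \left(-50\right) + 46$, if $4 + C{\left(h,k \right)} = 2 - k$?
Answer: $-354$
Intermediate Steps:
$C{\left(h,k \right)} = -2 - k$ ($C{\left(h,k \right)} = -4 - \left(-2 + k\right) = -2 - k$)
$l{\left(b \right)} = - 4 b$ ($l{\left(b \right)} = \left(-2 - 2\right) b = - 4 b$)
$l{\left(-2 \right)} \left(-50\right) + 46 = \left(-4\right) \left(-2\right) \left(-50\right) + 46 = 8 \left(-50\right) + 46 = -400 + 46 = -354$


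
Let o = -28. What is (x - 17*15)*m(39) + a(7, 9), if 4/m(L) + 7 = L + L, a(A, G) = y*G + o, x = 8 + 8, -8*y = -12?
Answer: -3971/142 ≈ -27.965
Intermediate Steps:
y = 3/2 (y = -⅛*(-12) = 3/2 ≈ 1.5000)
x = 16
a(A, G) = -28 + 3*G/2 (a(A, G) = 3*G/2 - 28 = -28 + 3*G/2)
m(L) = 4/(-7 + 2*L) (m(L) = 4/(-7 + (L + L)) = 4/(-7 + 2*L))
(x - 17*15)*m(39) + a(7, 9) = (16 - 17*15)*(4/(-7 + 2*39)) + (-28 + (3/2)*9) = (16 - 255)*(4/(-7 + 78)) + (-28 + 27/2) = -956/71 - 29/2 = -3971/142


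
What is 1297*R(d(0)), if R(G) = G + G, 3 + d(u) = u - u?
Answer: -7782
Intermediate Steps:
d(u) = -3 (d(u) = -3 + (u - u) = -3 + 0 = -3)
R(G) = 2*G
1297*R(d(0)) = 1297*(2*(-3)) = 1297*(-6) = -7782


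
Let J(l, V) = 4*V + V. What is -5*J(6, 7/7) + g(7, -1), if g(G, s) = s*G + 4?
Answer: -28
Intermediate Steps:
g(G, s) = 4 + G*s (g(G, s) = G*s + 4 = 4 + G*s)
J(l, V) = 5*V
-5*J(6, 7/7) + g(7, -1) = -25*7/7 + (4 + 7*(-1)) = -25*7*(⅐) + (4 - 7) = -25 - 3 = -28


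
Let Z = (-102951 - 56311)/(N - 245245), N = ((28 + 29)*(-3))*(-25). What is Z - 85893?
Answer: -10348738474/120485 ≈ -85892.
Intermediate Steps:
N = 4275 (N = (57*(-3))*(-25) = -171*(-25) = 4275)
Z = 79631/120485 (Z = (-102951 - 56311)/(4275 - 245245) = -159262/(-240970) = -159262*(-1/240970) = 79631/120485 ≈ 0.66092)
Z - 85893 = 79631/120485 - 85893 = -10348738474/120485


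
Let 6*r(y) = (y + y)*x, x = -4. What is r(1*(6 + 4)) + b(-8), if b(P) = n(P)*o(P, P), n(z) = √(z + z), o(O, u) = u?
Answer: -40/3 - 32*I ≈ -13.333 - 32.0*I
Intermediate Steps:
n(z) = √2*√z (n(z) = √(2*z) = √2*√z)
b(P) = √2*P^(3/2) (b(P) = (√2*√P)*P = √2*P^(3/2))
r(y) = -4*y/3 (r(y) = ((y + y)*(-4))/6 = ((2*y)*(-4))/6 = (-8*y)/6 = -4*y/3)
r(1*(6 + 4)) + b(-8) = -4*(6 + 4)/3 + √2*(-8)^(3/2) = -4*10/3 + √2*(-16*I*√2) = -4/3*10 - 32*I = -40/3 - 32*I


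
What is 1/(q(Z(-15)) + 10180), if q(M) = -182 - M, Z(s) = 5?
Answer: 1/9993 ≈ 0.00010007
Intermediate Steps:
1/(q(Z(-15)) + 10180) = 1/((-182 - 1*5) + 10180) = 1/((-182 - 5) + 10180) = 1/(-187 + 10180) = 1/9993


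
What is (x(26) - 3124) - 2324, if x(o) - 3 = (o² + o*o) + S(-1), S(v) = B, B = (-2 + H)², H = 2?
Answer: -4093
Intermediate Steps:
B = 0 (B = (-2 + 2)² = 0² = 0)
S(v) = 0
x(o) = 3 + 2*o² (x(o) = 3 + ((o² + o*o) + 0) = 3 + ((o² + o²) + 0) = 3 + (2*o² + 0) = 3 + 2*o²)
(x(26) - 3124) - 2324 = ((3 + 2*26²) - 3124) - 2324 = ((3 + 2*676) - 3124) - 2324 = ((3 + 1352) - 3124) - 2324 = (1355 - 3124) - 2324 = -1769 - 2324 = -4093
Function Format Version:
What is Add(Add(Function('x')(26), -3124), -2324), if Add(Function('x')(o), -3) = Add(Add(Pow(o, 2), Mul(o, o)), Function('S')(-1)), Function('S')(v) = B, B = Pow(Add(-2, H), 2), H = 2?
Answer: -4093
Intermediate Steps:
B = 0 (B = Pow(Add(-2, 2), 2) = Pow(0, 2) = 0)
Function('S')(v) = 0
Function('x')(o) = Add(3, Mul(2, Pow(o, 2))) (Function('x')(o) = Add(3, Add(Add(Pow(o, 2), Mul(o, o)), 0)) = Add(3, Add(Add(Pow(o, 2), Pow(o, 2)), 0)) = Add(3, Add(Mul(2, Pow(o, 2)), 0)) = Add(3, Mul(2, Pow(o, 2))))
Add(Add(Function('x')(26), -3124), -2324) = Add(Add(Add(3, Mul(2, Pow(26, 2))), -3124), -2324) = Add(Add(Add(3, Mul(2, 676)), -3124), -2324) = Add(Add(Add(3, 1352), -3124), -2324) = Add(Add(1355, -3124), -2324) = Add(-1769, -2324) = -4093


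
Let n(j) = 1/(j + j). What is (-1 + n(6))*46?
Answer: -253/6 ≈ -42.167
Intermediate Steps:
n(j) = 1/(2*j)
(-1 + n(6))*46 = (-1 + (½)/6)*46 = (-1 + (½)*(⅙))*46 = (-1 + 1/12)*46 = -11/12*46 = -253/6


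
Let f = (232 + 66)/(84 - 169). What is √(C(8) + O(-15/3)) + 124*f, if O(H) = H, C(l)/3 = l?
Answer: -36952/85 + √19 ≈ -430.37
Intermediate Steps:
C(l) = 3*l
f = -298/85 (f = 298/(-85) = 298*(-1/85) = -298/85 ≈ -3.5059)
√(C(8) + O(-15/3)) + 124*f = √(3*8 - 15/3) + 124*(-298/85) = √(24 - 15*⅓) - 36952/85 = √(24 - 5) - 36952/85 = √19 - 36952/85 = -36952/85 + √19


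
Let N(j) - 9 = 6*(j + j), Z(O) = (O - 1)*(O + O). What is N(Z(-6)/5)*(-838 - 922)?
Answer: -370656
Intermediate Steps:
Z(O) = 2*O*(-1 + O) (Z(O) = (-1 + O)*(2*O) = 2*O*(-1 + O))
N(j) = 9 + 12*j (N(j) = 9 + 6*(j + j) = 9 + 6*(2*j) = 9 + 12*j)
N(Z(-6)/5)*(-838 - 922) = (9 + 12*((2*(-6)*(-1 - 6))/5))*(-838 - 922) = (9 + 12*((2*(-6)*(-7))*(⅕)))*(-1760) = (9 + 12*(84*(⅕)))*(-1760) = (9 + 12*(84/5))*(-1760) = (9 + 1008/5)*(-1760) = (1053/5)*(-1760) = -370656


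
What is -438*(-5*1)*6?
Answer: 13140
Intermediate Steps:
-438*(-5*1)*6 = -(-2190)*6 = -438*(-30) = 13140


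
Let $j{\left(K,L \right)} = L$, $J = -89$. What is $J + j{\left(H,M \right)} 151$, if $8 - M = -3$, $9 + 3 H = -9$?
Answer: $1572$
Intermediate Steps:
$H = -6$ ($H = -3 + \frac{1}{3} \left(-9\right) = -3 - 3 = -6$)
$M = 11$ ($M = 8 - -3 = 8 + 3 = 11$)
$J + j{\left(H,M \right)} 151 = -89 + 11 \cdot 151 = -89 + 1661 = 1572$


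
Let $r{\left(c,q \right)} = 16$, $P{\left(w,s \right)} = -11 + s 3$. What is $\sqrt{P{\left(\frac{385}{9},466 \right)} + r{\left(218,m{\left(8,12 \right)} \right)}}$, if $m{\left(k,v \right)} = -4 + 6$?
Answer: $\sqrt{1403} \approx 37.457$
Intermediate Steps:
$P{\left(w,s \right)} = -11 + 3 s$
$m{\left(k,v \right)} = 2$
$\sqrt{P{\left(\frac{385}{9},466 \right)} + r{\left(218,m{\left(8,12 \right)} \right)}} = \sqrt{\left(-11 + 3 \cdot 466\right) + 16} = \sqrt{\left(-11 + 1398\right) + 16} = \sqrt{1387 + 16} = \sqrt{1403}$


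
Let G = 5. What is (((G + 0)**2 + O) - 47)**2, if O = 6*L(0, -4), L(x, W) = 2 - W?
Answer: 196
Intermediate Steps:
O = 36 (O = 6*(2 - 1*(-4)) = 6*(2 + 4) = 6*6 = 36)
(((G + 0)**2 + O) - 47)**2 = (((5 + 0)**2 + 36) - 47)**2 = ((5**2 + 36) - 47)**2 = ((25 + 36) - 47)**2 = (61 - 47)**2 = 14**2 = 196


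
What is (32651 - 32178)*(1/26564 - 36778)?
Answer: -462107184143/26564 ≈ -1.7396e+7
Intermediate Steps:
(32651 - 32178)*(1/26564 - 36778) = 473*(1/26564 - 36778) = 473*(-976970791/26564) = -462107184143/26564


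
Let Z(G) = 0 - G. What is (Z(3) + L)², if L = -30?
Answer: 1089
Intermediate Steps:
Z(G) = -G
(Z(3) + L)² = (-1*3 - 30)² = (-3 - 30)² = (-33)² = 1089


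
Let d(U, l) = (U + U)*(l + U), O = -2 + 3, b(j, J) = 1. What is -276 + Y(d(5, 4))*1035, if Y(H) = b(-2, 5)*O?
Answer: 759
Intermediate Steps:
O = 1
d(U, l) = 2*U*(U + l) (d(U, l) = (2*U)*(U + l) = 2*U*(U + l))
Y(H) = 1 (Y(H) = 1*1 = 1)
-276 + Y(d(5, 4))*1035 = -276 + 1*1035 = -276 + 1035 = 759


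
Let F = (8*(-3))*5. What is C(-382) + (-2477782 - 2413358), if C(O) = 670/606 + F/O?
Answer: -283064863055/57873 ≈ -4.8911e+6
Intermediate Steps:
F = -120 (F = -24*5 = -120)
C(O) = 335/303 - 120/O (C(O) = 670/606 - 120/O = 670*(1/606) - 120/O = 335/303 - 120/O)
C(-382) + (-2477782 - 2413358) = (335/303 - 120/(-382)) + (-2477782 - 2413358) = (335/303 - 120*(-1/382)) - 4891140 = (335/303 + 60/191) - 4891140 = 82165/57873 - 4891140 = -283064863055/57873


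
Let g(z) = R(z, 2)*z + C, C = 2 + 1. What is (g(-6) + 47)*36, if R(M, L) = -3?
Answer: 2448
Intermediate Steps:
C = 3
g(z) = 3 - 3*z (g(z) = -3*z + 3 = 3 - 3*z)
(g(-6) + 47)*36 = ((3 - 3*(-6)) + 47)*36 = ((3 + 18) + 47)*36 = (21 + 47)*36 = 68*36 = 2448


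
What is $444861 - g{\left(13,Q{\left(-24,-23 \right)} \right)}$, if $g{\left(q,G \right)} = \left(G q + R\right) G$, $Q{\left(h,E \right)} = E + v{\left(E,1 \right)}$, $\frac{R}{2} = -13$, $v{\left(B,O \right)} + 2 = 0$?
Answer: $436086$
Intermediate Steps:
$v{\left(B,O \right)} = -2$ ($v{\left(B,O \right)} = -2 + 0 = -2$)
$R = -26$ ($R = 2 \left(-13\right) = -26$)
$Q{\left(h,E \right)} = -2 + E$ ($Q{\left(h,E \right)} = E - 2 = -2 + E$)
$g{\left(q,G \right)} = G \left(-26 + G q\right)$ ($g{\left(q,G \right)} = \left(G q - 26\right) G = \left(-26 + G q\right) G = G \left(-26 + G q\right)$)
$444861 - g{\left(13,Q{\left(-24,-23 \right)} \right)} = 444861 - \left(-2 - 23\right) \left(-26 + \left(-2 - 23\right) 13\right) = 444861 - - 25 \left(-26 - 325\right) = 444861 - \left(-25\right) \left(-351\right) = 444861 - 8775 = 436086$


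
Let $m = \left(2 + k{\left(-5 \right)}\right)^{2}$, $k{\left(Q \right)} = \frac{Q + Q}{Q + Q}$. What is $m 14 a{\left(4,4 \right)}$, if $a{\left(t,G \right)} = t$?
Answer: $504$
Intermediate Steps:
$k{\left(Q \right)} = 1$ ($k{\left(Q \right)} = \frac{2 Q}{2 Q} = 2 Q \frac{1}{2 Q} = 1$)
$m = 9$ ($m = \left(2 + 1\right)^{2} = 3^{2} = 9$)
$m 14 a{\left(4,4 \right)} = 9 \cdot 14 \cdot 4 = 126 \cdot 4 = 504$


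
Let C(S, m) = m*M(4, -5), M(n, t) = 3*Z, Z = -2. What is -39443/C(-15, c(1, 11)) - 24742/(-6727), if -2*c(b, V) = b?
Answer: -265258835/20181 ≈ -13144.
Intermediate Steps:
c(b, V) = -b/2
M(n, t) = -6 (M(n, t) = 3*(-2) = -6)
C(S, m) = -6*m (C(S, m) = m*(-6) = -6*m)
-39443/C(-15, c(1, 11)) - 24742/(-6727) = -39443/((-(-3))) - 24742/(-6727) = -39443/((-6*(-½))) - 24742*(-1/6727) = -39443/3 + 24742/6727 = -265258835/20181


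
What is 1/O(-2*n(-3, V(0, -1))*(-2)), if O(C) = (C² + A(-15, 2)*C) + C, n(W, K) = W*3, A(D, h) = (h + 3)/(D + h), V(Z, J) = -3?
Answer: 13/16560 ≈ 0.00078502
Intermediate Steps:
A(D, h) = (3 + h)/(D + h)
n(W, K) = 3*W
O(C) = C² + 8*C/13 (O(C) = (C² + ((3 + 2)/(-15 + 2))*C) + C = (C² + (5/(-13))*C) + C = (C² + (-1/13*5)*C) + C = (C² - 5*C/13) + C = C² + 8*C/13)
1/O(-2*n(-3, V(0, -1))*(-2)) = 1/((-6*(-3)*(-2))*(8 + 13*(-6*(-3)*(-2)))/13) = 1/((-2*(-9)*(-2))*(8 + 13*(-2*(-9)*(-2)))/13) = 1/((18*(-2))*(8 + 13*(18*(-2)))/13) = 1/((1/13)*(-36)*(8 + 13*(-36))) = 1/((1/13)*(-36)*(8 - 468)) = 1/((1/13)*(-36)*(-460)) = 1/(16560/13) = 13/16560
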